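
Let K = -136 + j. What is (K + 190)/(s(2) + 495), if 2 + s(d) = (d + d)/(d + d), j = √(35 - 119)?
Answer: 27/247 + I*√21/247 ≈ 0.10931 + 0.018553*I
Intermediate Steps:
j = 2*I*√21 (j = √(-84) = 2*I*√21 ≈ 9.1651*I)
K = -136 + 2*I*√21 ≈ -136.0 + 9.1651*I
s(d) = -1 (s(d) = -2 + (d + d)/(d + d) = -2 + (2*d)/((2*d)) = -2 + (2*d)*(1/(2*d)) = -2 + 1 = -1)
(K + 190)/(s(2) + 495) = ((-136 + 2*I*√21) + 190)/(-1 + 495) = (54 + 2*I*√21)/494 = (54 + 2*I*√21)*(1/494) = 27/247 + I*√21/247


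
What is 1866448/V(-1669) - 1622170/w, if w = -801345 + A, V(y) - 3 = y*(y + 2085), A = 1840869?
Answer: -1533245871961/360871276362 ≈ -4.2487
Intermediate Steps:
V(y) = 3 + y*(2085 + y) (V(y) = 3 + y*(y + 2085) = 3 + y*(2085 + y))
w = 1039524 (w = -801345 + 1840869 = 1039524)
1866448/V(-1669) - 1622170/w = 1866448/(3 + (-1669)**2 + 2085*(-1669)) - 1622170/1039524 = 1866448/(3 + 2785561 - 3479865) - 1622170*1/1039524 = 1866448/(-694301) - 811085/519762 = 1866448*(-1/694301) - 811085/519762 = -1866448/694301 - 811085/519762 = -1533245871961/360871276362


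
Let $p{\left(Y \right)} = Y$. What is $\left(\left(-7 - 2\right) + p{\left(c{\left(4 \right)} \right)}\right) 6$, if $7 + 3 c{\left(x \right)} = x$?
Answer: $-60$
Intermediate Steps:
$c{\left(x \right)} = - \frac{7}{3} + \frac{x}{3}$
$\left(\left(-7 - 2\right) + p{\left(c{\left(4 \right)} \right)}\right) 6 = \left(\left(-7 - 2\right) + \left(- \frac{7}{3} + \frac{1}{3} \cdot 4\right)\right) 6 = \left(\left(-7 - 2\right) + \left(- \frac{7}{3} + \frac{4}{3}\right)\right) 6 = \left(-9 - 1\right) 6 = \left(-10\right) 6 = -60$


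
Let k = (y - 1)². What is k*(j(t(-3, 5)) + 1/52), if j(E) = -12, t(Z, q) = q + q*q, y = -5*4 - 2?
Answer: -329567/52 ≈ -6337.8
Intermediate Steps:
y = -22 (y = -20 - 2 = -22)
t(Z, q) = q + q²
k = 529 (k = (-22 - 1)² = (-23)² = 529)
k*(j(t(-3, 5)) + 1/52) = 529*(-12 + 1/52) = 529*(-623/52) = -329567/52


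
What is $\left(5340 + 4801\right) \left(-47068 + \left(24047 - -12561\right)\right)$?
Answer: $-106074860$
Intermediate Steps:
$\left(5340 + 4801\right) \left(-47068 + \left(24047 - -12561\right)\right) = 10141 \left(-47068 + \left(24047 + 12561\right)\right) = 10141 \left(-47068 + 36608\right) = 10141 \left(-10460\right) = -106074860$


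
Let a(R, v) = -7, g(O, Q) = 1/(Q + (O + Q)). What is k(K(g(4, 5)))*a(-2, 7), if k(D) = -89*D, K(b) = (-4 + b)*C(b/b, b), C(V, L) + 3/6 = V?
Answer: -4895/4 ≈ -1223.8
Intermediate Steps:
C(V, L) = -½ + V
g(O, Q) = 1/(O + 2*Q)
K(b) = -2 + b/2 (K(b) = (-4 + b)*(-½ + b/b) = (-4 + b)*(-½ + 1) = (-4 + b)*(½) = -2 + b/2)
k(K(g(4, 5)))*a(-2, 7) = -89*(-2 + 1/(2*(4 + 2*5)))*(-7) = -89*(-2 + 1/(2*(4 + 10)))*(-7) = -89*(-2 + (½)/14)*(-7) = -89*(-2 + (½)*(1/14))*(-7) = -89*(-2 + 1/28)*(-7) = -89*(-55/28)*(-7) = (4895/28)*(-7) = -4895/4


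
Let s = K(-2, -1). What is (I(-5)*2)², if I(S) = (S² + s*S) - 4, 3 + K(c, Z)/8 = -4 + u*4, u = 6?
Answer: 1737124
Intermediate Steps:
K(c, Z) = 136 (K(c, Z) = -24 + 8*(-4 + 6*4) = -24 + 8*(-4 + 24) = -24 + 8*20 = -24 + 160 = 136)
s = 136
I(S) = -4 + S² + 136*S (I(S) = (S² + 136*S) - 4 = -4 + S² + 136*S)
(I(-5)*2)² = ((-4 + (-5)² + 136*(-5))*2)² = ((-4 + 25 - 680)*2)² = (-659*2)² = (-1318)² = 1737124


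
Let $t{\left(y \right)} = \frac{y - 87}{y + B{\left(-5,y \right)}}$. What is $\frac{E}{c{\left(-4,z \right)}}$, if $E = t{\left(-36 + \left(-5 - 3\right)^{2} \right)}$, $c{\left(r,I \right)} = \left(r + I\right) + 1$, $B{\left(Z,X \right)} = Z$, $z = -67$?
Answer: $\frac{59}{1610} \approx 0.036646$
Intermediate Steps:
$c{\left(r,I \right)} = 1 + I + r$ ($c{\left(r,I \right)} = \left(I + r\right) + 1 = 1 + I + r$)
$t{\left(y \right)} = \frac{-87 + y}{-5 + y}$ ($t{\left(y \right)} = \frac{y - 87}{y - 5} = \frac{-87 + y}{-5 + y}$)
$E = - \frac{59}{23}$ ($E = \frac{-87 - \left(36 - \left(-5 - 3\right)^{2}\right)}{-5 - \left(36 - \left(-5 - 3\right)^{2}\right)} = \frac{-87 - \left(36 - \left(-8\right)^{2}\right)}{-5 - \left(36 - \left(-8\right)^{2}\right)} = \frac{-87 + \left(-36 + 64\right)}{-5 + \left(-36 + 64\right)} = \frac{-87 + 28}{-5 + 28} = \frac{1}{23} \left(-59\right) = - \frac{59}{23} \approx -2.5652$)
$\frac{E}{c{\left(-4,z \right)}} = - \frac{59}{23 \left(1 - 67 - 4\right)} = - \frac{59}{23 \left(-70\right)} = \left(- \frac{59}{23}\right) \left(- \frac{1}{70}\right) = \frac{59}{1610}$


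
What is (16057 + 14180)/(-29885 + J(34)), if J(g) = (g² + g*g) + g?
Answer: -30237/27539 ≈ -1.0980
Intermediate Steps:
J(g) = g + 2*g² (J(g) = (g² + g²) + g = 2*g² + g = g + 2*g²)
(16057 + 14180)/(-29885 + J(34)) = (16057 + 14180)/(-29885 + 34*(1 + 2*34)) = 30237/(-29885 + 34*(1 + 68)) = 30237/(-29885 + 34*69) = 30237/(-29885 + 2346) = 30237/(-27539) = 30237*(-1/27539) = -30237/27539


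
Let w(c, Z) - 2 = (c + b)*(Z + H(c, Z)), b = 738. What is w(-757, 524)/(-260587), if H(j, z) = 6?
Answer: 10068/260587 ≈ 0.038636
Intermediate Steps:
w(c, Z) = 2 + (6 + Z)*(738 + c) (w(c, Z) = 2 + (c + 738)*(Z + 6) = 2 + (738 + c)*(6 + Z) = 2 + (6 + Z)*(738 + c))
w(-757, 524)/(-260587) = (4430 + 6*(-757) + 738*524 + 524*(-757))/(-260587) = (4430 - 4542 + 386712 - 396668)*(-1/260587) = -10068*(-1/260587) = 10068/260587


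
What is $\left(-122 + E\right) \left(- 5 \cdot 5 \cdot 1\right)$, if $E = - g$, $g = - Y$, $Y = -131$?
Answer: $6325$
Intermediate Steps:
$g = 131$ ($g = \left(-1\right) \left(-131\right) = 131$)
$E = -131$ ($E = \left(-1\right) 131 = -131$)
$\left(-122 + E\right) \left(- 5 \cdot 5 \cdot 1\right) = \left(-122 - 131\right) \left(- 5 \cdot 5 \cdot 1\right) = - 253 \left(\left(-5\right) 5\right) = \left(-253\right) \left(-25\right) = 6325$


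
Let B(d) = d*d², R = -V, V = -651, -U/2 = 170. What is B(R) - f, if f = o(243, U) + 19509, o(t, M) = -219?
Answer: 275875161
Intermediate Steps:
U = -340 (U = -2*170 = -340)
R = 651 (R = -1*(-651) = 651)
B(d) = d³
f = 19290 (f = -219 + 19509 = 19290)
B(R) - f = 651³ - 1*19290 = 275894451 - 19290 = 275875161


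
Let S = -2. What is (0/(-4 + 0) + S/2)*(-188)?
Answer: 188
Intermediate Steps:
(0/(-4 + 0) + S/2)*(-188) = (0/(-4 + 0) - 2/2)*(-188) = (0/(-4) - 2*½)*(-188) = (0*(-¼) - 1)*(-188) = (0 - 1)*(-188) = -1*(-188) = 188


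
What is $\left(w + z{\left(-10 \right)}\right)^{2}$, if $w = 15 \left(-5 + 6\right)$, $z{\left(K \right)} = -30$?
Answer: $225$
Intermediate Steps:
$w = 15$ ($w = 15 \cdot 1 = 15$)
$\left(w + z{\left(-10 \right)}\right)^{2} = \left(15 - 30\right)^{2} = \left(-15\right)^{2} = 225$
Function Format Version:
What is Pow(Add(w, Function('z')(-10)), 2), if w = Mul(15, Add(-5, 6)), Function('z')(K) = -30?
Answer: 225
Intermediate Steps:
w = 15 (w = Mul(15, 1) = 15)
Pow(Add(w, Function('z')(-10)), 2) = Pow(Add(15, -30), 2) = Pow(-15, 2) = 225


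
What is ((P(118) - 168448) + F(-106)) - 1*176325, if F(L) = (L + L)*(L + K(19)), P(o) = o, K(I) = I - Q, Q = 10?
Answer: -324091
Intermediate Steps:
K(I) = -10 + I (K(I) = I - 1*10 = I - 10 = -10 + I)
F(L) = 2*L*(9 + L) (F(L) = (L + L)*(L + (-10 + 19)) = (2*L)*(L + 9) = (2*L)*(9 + L) = 2*L*(9 + L))
((P(118) - 168448) + F(-106)) - 1*176325 = ((118 - 168448) + 2*(-106)*(9 - 106)) - 1*176325 = (-168330 + 2*(-106)*(-97)) - 176325 = (-168330 + 20564) - 176325 = -147766 - 176325 = -324091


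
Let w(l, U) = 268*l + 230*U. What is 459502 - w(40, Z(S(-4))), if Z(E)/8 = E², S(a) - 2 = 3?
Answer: 402782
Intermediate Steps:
S(a) = 5 (S(a) = 2 + 3 = 5)
Z(E) = 8*E²
w(l, U) = 230*U + 268*l
459502 - w(40, Z(S(-4))) = 459502 - (230*(8*5²) + 268*40) = 459502 - (230*(8*25) + 10720) = 459502 - (230*200 + 10720) = 459502 - (46000 + 10720) = 459502 - 1*56720 = 459502 - 56720 = 402782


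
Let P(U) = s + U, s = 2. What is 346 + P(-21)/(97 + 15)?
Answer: 38733/112 ≈ 345.83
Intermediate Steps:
P(U) = 2 + U
346 + P(-21)/(97 + 15) = 346 + (2 - 21)/(97 + 15) = 346 - 19/112 = 38733/112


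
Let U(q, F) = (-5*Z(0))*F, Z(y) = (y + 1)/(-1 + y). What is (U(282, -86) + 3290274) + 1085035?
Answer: 4374879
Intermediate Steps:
Z(y) = (1 + y)/(-1 + y)
U(q, F) = 5*F (U(q, F) = (-5*(1 + 0)/(-1 + 0))*F = (-5/(-1))*F = (-(-5))*F = (-5*(-1))*F = 5*F)
(U(282, -86) + 3290274) + 1085035 = (5*(-86) + 3290274) + 1085035 = (-430 + 3290274) + 1085035 = 3289844 + 1085035 = 4374879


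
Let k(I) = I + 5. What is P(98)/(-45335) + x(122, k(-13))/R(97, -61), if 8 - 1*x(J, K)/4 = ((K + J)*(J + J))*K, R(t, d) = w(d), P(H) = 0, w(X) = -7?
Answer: -890144/7 ≈ -1.2716e+5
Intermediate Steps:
R(t, d) = -7
k(I) = 5 + I
x(J, K) = 32 - 8*J*K*(J + K) (x(J, K) = 32 - 4*(K + J)*(J + J)*K = 32 - 4*(J + K)*(2*J)*K = 32 - 4*2*J*(J + K)*K = 32 - 8*J*K*(J + K))
P(98)/(-45335) + x(122, k(-13))/R(97, -61) = 0/(-45335) + (32 - 8*122*(5 - 13)² - 8*(5 - 13)*122²)/(-7) = 0*(-1/45335) + (32 - 8*122*(-8)² - 8*(-8)*14884)*(-⅐) = 0 + (32 - 8*122*64 + 952576)*(-⅐) = 0 + (32 - 62464 + 952576)*(-⅐) = 0 + 890144*(-⅐) = 0 - 890144/7 = -890144/7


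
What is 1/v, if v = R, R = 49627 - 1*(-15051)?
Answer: 1/64678 ≈ 1.5461e-5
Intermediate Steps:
R = 64678 (R = 49627 + 15051 = 64678)
v = 64678
1/v = 1/64678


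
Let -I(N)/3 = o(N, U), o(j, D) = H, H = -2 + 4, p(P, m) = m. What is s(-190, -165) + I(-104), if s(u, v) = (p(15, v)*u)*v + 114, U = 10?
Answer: -5172642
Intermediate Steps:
H = 2
s(u, v) = 114 + u*v² (s(u, v) = (v*u)*v + 114 = (u*v)*v + 114 = u*v² + 114 = 114 + u*v²)
o(j, D) = 2
I(N) = -6 (I(N) = -3*2 = -6)
s(-190, -165) + I(-104) = (114 - 190*(-165)²) - 6 = (114 - 190*27225) - 6 = (114 - 5172750) - 6 = -5172636 - 6 = -5172642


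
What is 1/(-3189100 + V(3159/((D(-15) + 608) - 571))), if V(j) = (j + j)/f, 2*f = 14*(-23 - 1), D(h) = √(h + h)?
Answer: 28*(-√30 + 37*I)/(-3303908653*I + 89294800*√30) ≈ -3.1357e-7 - 1.4475e-14*I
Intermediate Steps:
D(h) = √2*√h (D(h) = √(2*h) = √2*√h)
f = -168 (f = (14*(-23 - 1))/2 = (14*(-24))/2 = (½)*(-336) = -168)
V(j) = -j/84 (V(j) = (j + j)/(-168) = (2*j)*(-1/168) = -j/84)
1/(-3189100 + V(3159/((D(-15) + 608) - 571))) = 1/(-3189100 - 1053/(28*((√2*√(-15) + 608) - 571))) = 1/(-3189100 - 1053/(28*((√2*(I*√15) + 608) - 571))) = 1/(-3189100 - 1053/(28*((I*√30 + 608) - 571))) = 1/(-3189100 - 1053/(28*((608 + I*√30) - 571))) = 1/(-3189100 - 1053/(28*(37 + I*√30)))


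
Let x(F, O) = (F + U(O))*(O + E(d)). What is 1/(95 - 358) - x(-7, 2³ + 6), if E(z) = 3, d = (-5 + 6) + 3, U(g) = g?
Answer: -31298/263 ≈ -119.00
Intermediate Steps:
d = 4 (d = 1 + 3 = 4)
x(F, O) = (3 + O)*(F + O) (x(F, O) = (F + O)*(O + 3) = (F + O)*(3 + O) = (3 + O)*(F + O))
1/(95 - 358) - x(-7, 2³ + 6) = 1/(95 - 358) - ((2³ + 6)² + 3*(-7) + 3*(2³ + 6) - 7*(2³ + 6)) = 1/(-263) - ((8 + 6)² - 21 + 3*(8 + 6) - 7*(8 + 6)) = -1/263 - (14² - 21 + 3*14 - 7*14) = -1/263 - (196 - 21 + 42 - 98) = -1/263 - 1*119 = -1/263 - 119 = -31298/263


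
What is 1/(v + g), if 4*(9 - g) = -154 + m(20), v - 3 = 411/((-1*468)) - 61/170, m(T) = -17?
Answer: 6630/354791 ≈ 0.018687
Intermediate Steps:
v = 23377/13260 (v = 3 + (411/((-1*468)) - 61/170) = 3 + (411/(-468) - 61*1/170) = 3 + (411*(-1/468) - 61/170) = 3 + (-137/156 - 61/170) = 3 - 16403/13260 = 23377/13260 ≈ 1.7630)
g = 207/4 (g = 9 - (-154 - 17)/4 = 9 - ¼*(-171) = 9 + 171/4 = 207/4 ≈ 51.750)
1/(v + g) = 1/(23377/13260 + 207/4) = 1/(354791/6630) = 6630/354791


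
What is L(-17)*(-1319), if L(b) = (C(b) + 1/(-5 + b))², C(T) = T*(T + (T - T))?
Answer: -53302701231/484 ≈ -1.1013e+8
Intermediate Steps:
C(T) = T² (C(T) = T*(T + 0) = T*T = T²)
L(b) = (b² + 1/(-5 + b))²
L(-17)*(-1319) = ((1 + (-17)³ - 5*(-17)²)²/(-5 - 17)²)*(-1319) = ((1 - 4913 - 5*289)²/(-22)²)*(-1319) = ((1 - 4913 - 1445)²/484)*(-1319) = ((1/484)*(-6357)²)*(-1319) = ((1/484)*40411449)*(-1319) = (40411449/484)*(-1319) = -53302701231/484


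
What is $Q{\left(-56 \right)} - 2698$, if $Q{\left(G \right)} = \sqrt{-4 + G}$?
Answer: $-2698 + 2 i \sqrt{15} \approx -2698.0 + 7.746 i$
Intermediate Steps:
$Q{\left(-56 \right)} - 2698 = \sqrt{-4 - 56} - 2698 = \sqrt{-60} - 2698 = 2 i \sqrt{15} - 2698 = -2698 + 2 i \sqrt{15}$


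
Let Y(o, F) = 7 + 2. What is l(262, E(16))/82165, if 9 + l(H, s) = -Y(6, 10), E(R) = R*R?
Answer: -18/82165 ≈ -0.00021907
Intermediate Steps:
Y(o, F) = 9
E(R) = R²
l(H, s) = -18 (l(H, s) = -9 - 1*9 = -9 - 9 = -18)
l(262, E(16))/82165 = -18/82165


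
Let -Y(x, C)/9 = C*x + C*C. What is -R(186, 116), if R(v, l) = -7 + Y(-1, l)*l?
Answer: 13926967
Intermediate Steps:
Y(x, C) = -9*C**2 - 9*C*x (Y(x, C) = -9*(C*x + C*C) = -9*(C*x + C**2) = -9*(C**2 + C*x) = -9*C**2 - 9*C*x)
R(v, l) = -7 - 9*l**2*(-1 + l) (R(v, l) = -7 + (-9*l*(l - 1))*l = -7 + (-9*l*(-1 + l))*l = -7 - 9*l**2*(-1 + l))
-R(186, 116) = -(-7 + 9*116**2*(1 - 1*116)) = -(-7 + 9*13456*(1 - 116)) = -(-7 + 9*13456*(-115)) = -(-7 - 13926960) = -1*(-13926967) = 13926967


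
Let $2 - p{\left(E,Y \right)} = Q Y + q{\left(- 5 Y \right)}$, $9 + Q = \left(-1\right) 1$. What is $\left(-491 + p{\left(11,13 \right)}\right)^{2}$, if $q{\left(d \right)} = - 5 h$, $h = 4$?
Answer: $114921$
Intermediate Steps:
$q{\left(d \right)} = -20$ ($q{\left(d \right)} = \left(-5\right) 4 = -20$)
$Q = -10$ ($Q = -9 - 1 = -10$)
$p{\left(E,Y \right)} = 22 + 10 Y$ ($p{\left(E,Y \right)} = 2 - \left(- 10 Y - 20\right) = 2 - \left(-20 - 10 Y\right) = 2 + \left(20 + 10 Y\right) = 22 + 10 Y$)
$\left(-491 + p{\left(11,13 \right)}\right)^{2} = \left(-491 + \left(22 + 10 \cdot 13\right)\right)^{2} = \left(-491 + \left(22 + 130\right)\right)^{2} = \left(-491 + 152\right)^{2} = \left(-339\right)^{2} = 114921$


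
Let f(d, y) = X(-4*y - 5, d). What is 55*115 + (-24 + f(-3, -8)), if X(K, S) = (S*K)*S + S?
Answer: 6541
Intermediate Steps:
X(K, S) = S + K*S**2 (X(K, S) = (K*S)*S + S = K*S**2 + S = S + K*S**2)
f(d, y) = d*(1 + d*(-5 - 4*y)) (f(d, y) = d*(1 + (-4*y - 5)*d) = d*(1 + (-5 - 4*y)*d) = d*(1 + d*(-5 - 4*y)))
55*115 + (-24 + f(-3, -8)) = 55*115 + (-24 - 1*(-3)*(-1 - 3*(5 + 4*(-8)))) = 6325 + (-24 - 1*(-3)*(-1 - 3*(5 - 32))) = 6325 + (-24 - 1*(-3)*(-1 - 3*(-27))) = 6325 + (-24 - 1*(-3)*(-1 + 81)) = 6325 + (-24 - 1*(-3)*80) = 6325 + (-24 + 240) = 6325 + 216 = 6541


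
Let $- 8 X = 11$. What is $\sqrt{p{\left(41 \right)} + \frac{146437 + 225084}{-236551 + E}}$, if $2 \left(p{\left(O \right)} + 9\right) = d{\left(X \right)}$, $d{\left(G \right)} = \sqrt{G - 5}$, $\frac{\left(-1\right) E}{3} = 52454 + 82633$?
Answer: $\frac{\sqrt{-3945750426148 + 51490330418 i \sqrt{102}}}{641812} \approx 0.20351 + 3.1017 i$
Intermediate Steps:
$X = - \frac{11}{8}$ ($X = \left(- \frac{1}{8}\right) 11 = - \frac{11}{8} \approx -1.375$)
$E = -405261$ ($E = - 3 \left(52454 + 82633\right) = \left(-3\right) 135087 = -405261$)
$d{\left(G \right)} = \sqrt{-5 + G}$
$p{\left(O \right)} = -9 + \frac{i \sqrt{102}}{8}$ ($p{\left(O \right)} = -9 + \frac{\sqrt{-5 - \frac{11}{8}}}{2} = -9 + \frac{\sqrt{- \frac{51}{8}}}{2} = -9 + \frac{\frac{1}{4} i \sqrt{102}}{2} = -9 + \frac{i \sqrt{102}}{8}$)
$\sqrt{p{\left(41 \right)} + \frac{146437 + 225084}{-236551 + E}} = \sqrt{\left(-9 + \frac{i \sqrt{102}}{8}\right) + \frac{146437 + 225084}{-236551 - 405261}} = \sqrt{\left(-9 + \frac{i \sqrt{102}}{8}\right) + \frac{371521}{-641812}} = \sqrt{\left(-9 + \frac{i \sqrt{102}}{8}\right) + 371521 \left(- \frac{1}{641812}\right)} = \sqrt{\left(-9 + \frac{i \sqrt{102}}{8}\right) - \frac{371521}{641812}} = \sqrt{- \frac{6147829}{641812} + \frac{i \sqrt{102}}{8}}$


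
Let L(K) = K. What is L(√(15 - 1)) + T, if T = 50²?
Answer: 2500 + √14 ≈ 2503.7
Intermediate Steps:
T = 2500
L(√(15 - 1)) + T = √(15 - 1) + 2500 = √14 + 2500 = 2500 + √14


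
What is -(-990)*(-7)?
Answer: -6930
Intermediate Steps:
-(-990)*(-7) = -198*35 = -6930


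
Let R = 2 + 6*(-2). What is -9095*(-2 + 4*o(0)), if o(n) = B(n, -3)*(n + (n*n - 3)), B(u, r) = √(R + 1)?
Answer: 18190 + 327420*I ≈ 18190.0 + 3.2742e+5*I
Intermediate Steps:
R = -10 (R = 2 - 12 = -10)
B(u, r) = 3*I (B(u, r) = √(-10 + 1) = √(-9) = 3*I)
o(n) = 3*I*(-3 + n + n²) (o(n) = (3*I)*(n + (n*n - 3)) = (3*I)*(n + (n² - 3)) = (3*I)*(n + (-3 + n²)) = (3*I)*(-3 + n + n²) = 3*I*(-3 + n + n²))
-9095*(-2 + 4*o(0)) = -9095*(-2 + 4*(3*I*(-3 + 0 + 0²))) = -9095*(-2 + 4*(3*I*(-3 + 0 + 0))) = -9095*(-2 + 4*(3*I*(-3))) = -9095*(-2 + 4*(-9*I)) = -9095*(-2 - 36*I) = 18190 + 327420*I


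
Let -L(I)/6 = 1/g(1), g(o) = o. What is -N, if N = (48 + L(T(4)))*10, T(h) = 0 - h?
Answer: -420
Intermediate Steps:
T(h) = -h
L(I) = -6 (L(I) = -6/1 = -6*1 = -6)
N = 420 (N = (48 - 6)*10 = 42*10 = 420)
-N = -1*420 = -420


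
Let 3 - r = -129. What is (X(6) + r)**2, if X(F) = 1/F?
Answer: 628849/36 ≈ 17468.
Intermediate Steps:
r = 132 (r = 3 - 1*(-129) = 3 + 129 = 132)
(X(6) + r)**2 = (1/6 + 132)**2 = (793/6)**2 = 628849/36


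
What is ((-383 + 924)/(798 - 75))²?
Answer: 292681/522729 ≈ 0.55991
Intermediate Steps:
((-383 + 924)/(798 - 75))² = (541/723)² = 292681/522729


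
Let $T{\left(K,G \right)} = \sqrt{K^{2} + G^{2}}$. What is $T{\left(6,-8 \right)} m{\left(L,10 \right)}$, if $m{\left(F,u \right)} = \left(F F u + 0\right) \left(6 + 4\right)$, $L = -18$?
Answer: $324000$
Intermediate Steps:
$T{\left(K,G \right)} = \sqrt{G^{2} + K^{2}}$
$m{\left(F,u \right)} = 10 u F^{2}$ ($m{\left(F,u \right)} = \left(F^{2} u + 0\right) 10 = \left(u F^{2} + 0\right) 10 = u F^{2} \cdot 10 = 10 u F^{2}$)
$T{\left(6,-8 \right)} m{\left(L,10 \right)} = \sqrt{\left(-8\right)^{2} + 6^{2}} \cdot 10 \cdot 10 \left(-18\right)^{2} = \sqrt{64 + 36} \cdot 10 \cdot 10 \cdot 324 = \sqrt{100} \cdot 32400 = 10 \cdot 32400 = 324000$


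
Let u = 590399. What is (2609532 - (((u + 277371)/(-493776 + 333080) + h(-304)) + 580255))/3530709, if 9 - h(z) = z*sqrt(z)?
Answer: 163048059149/283685406732 - 1216*I*sqrt(19)/3530709 ≈ 0.57475 - 0.0015012*I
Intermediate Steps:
h(z) = 9 - z**(3/2) (h(z) = 9 - z*sqrt(z) = 9 - z**(3/2))
(2609532 - (((u + 277371)/(-493776 + 333080) + h(-304)) + 580255))/3530709 = (2609532 - (((590399 + 277371)/(-493776 + 333080) + (9 - (-304)**(3/2))) + 580255))/3530709 = (2609532 - ((867770/(-160696) + (9 - (-1216)*I*sqrt(19))) + 580255))*(1/3530709) = (2609532 - ((867770*(-1/160696) + (9 + 1216*I*sqrt(19))) + 580255))*(1/3530709) = (2609532 - ((-433885/80348 + (9 + 1216*I*sqrt(19))) + 580255))*(1/3530709) = (2609532 - ((289247/80348 + 1216*I*sqrt(19)) + 580255))*(1/3530709) = (2609532 - (46622617987/80348 + 1216*I*sqrt(19)))*(1/3530709) = (2609532 + (-46622617987/80348 - 1216*I*sqrt(19)))*(1/3530709) = (163048059149/80348 - 1216*I*sqrt(19))*(1/3530709) = 163048059149/283685406732 - 1216*I*sqrt(19)/3530709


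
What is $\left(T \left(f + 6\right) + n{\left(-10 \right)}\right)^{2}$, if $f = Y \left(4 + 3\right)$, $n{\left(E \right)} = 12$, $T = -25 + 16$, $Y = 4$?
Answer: $86436$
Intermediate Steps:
$T = -9$
$f = 28$ ($f = 4 \left(4 + 3\right) = 4 \cdot 7 = 28$)
$\left(T \left(f + 6\right) + n{\left(-10 \right)}\right)^{2} = \left(- 9 \left(28 + 6\right) + 12\right)^{2} = \left(\left(-9\right) 34 + 12\right)^{2} = \left(-306 + 12\right)^{2} = \left(-294\right)^{2} = 86436$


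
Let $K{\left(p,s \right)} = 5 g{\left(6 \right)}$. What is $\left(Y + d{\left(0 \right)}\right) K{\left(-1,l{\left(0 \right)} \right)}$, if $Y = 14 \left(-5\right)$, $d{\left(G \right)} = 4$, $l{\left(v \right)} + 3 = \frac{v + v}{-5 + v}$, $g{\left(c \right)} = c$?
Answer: $-1980$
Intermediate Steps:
$l{\left(v \right)} = -3 + \frac{2 v}{-5 + v}$ ($l{\left(v \right)} = -3 + \frac{v + v}{-5 + v} = -3 + \frac{2 v}{-5 + v}$)
$K{\left(p,s \right)} = 30$ ($K{\left(p,s \right)} = 5 \cdot 6 = 30$)
$Y = -70$
$\left(Y + d{\left(0 \right)}\right) K{\left(-1,l{\left(0 \right)} \right)} = \left(-70 + 4\right) 30 = \left(-66\right) 30 = -1980$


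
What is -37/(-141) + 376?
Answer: 53053/141 ≈ 376.26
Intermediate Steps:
-37/(-141) + 376 = -37*(-1/141) + 376 = 37/141 + 376 = 53053/141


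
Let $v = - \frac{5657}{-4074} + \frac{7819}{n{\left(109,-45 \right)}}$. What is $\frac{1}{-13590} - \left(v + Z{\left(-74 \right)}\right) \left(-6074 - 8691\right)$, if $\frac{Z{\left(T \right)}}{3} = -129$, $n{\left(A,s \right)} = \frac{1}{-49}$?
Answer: $- \frac{26126237239595027}{4613805} \approx -5.6626 \cdot 10^{9}$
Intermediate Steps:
$n{\left(A,s \right)} = - \frac{1}{49}$
$Z{\left(T \right)} = -387$ ($Z{\left(T \right)} = 3 \left(-129\right) = -387$)
$v = - \frac{1560870037}{4074}$ ($v = - \frac{5657}{-4074} + \frac{7819}{- \frac{1}{49}} = \left(-5657\right) \left(- \frac{1}{4074}\right) + 7819 \left(-49\right) = \frac{5657}{4074} - 383131 = - \frac{1560870037}{4074} \approx -3.8313 \cdot 10^{5}$)
$\frac{1}{-13590} - \left(v + Z{\left(-74 \right)}\right) \left(-6074 - 8691\right) = \frac{1}{-13590} - \left(- \frac{1560870037}{4074} - 387\right) \left(-6074 - 8691\right) = - \frac{1}{13590} - \left(- \frac{1562446675}{4074}\right) \left(-14765\right) = - \frac{1}{13590} - \frac{23069525156375}{4074} = - \frac{26126237239595027}{4613805}$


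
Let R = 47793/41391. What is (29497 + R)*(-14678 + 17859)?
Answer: 1294622593240/13797 ≈ 9.3834e+7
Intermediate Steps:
R = 15931/13797 (R = 47793*(1/41391) = 15931/13797 ≈ 1.1547)
(29497 + R)*(-14678 + 17859) = (29497 + 15931/13797)*(-14678 + 17859) = (406986040/13797)*3181 = 1294622593240/13797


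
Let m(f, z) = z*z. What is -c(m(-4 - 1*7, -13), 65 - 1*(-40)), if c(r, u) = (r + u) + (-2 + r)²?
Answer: -28163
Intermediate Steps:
m(f, z) = z²
c(r, u) = r + u + (-2 + r)²
-c(m(-4 - 1*7, -13), 65 - 1*(-40)) = -((-13)² + (65 - 1*(-40)) + (-2 + (-13)²)²) = -(169 + (65 + 40) + (-2 + 169)²) = -(169 + 105 + 167²) = -(169 + 105 + 27889) = -1*28163 = -28163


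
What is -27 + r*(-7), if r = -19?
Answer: 106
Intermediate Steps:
-27 + r*(-7) = -27 - 19*(-7) = -27 + 133 = 106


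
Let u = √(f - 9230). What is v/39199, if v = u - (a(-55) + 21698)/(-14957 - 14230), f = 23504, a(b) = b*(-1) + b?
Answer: 21698/1144101213 + 3*√1586/39199 ≈ 0.0030668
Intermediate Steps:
a(b) = 0 (a(b) = -b + b = 0)
u = 3*√1586 (u = √(23504 - 9230) = √14274 = 3*√1586 ≈ 119.47)
v = 21698/29187 + 3*√1586 (v = 3*√1586 - (0 + 21698)/(-14957 - 14230) = 3*√1586 - 21698/(-29187) = 3*√1586 - 21698*(-1)/29187 = 3*√1586 - 1*(-21698/29187) = 3*√1586 + 21698/29187 = 21698/29187 + 3*√1586 ≈ 120.22)
v/39199 = (21698/29187 + 3*√1586)/39199 = (21698/29187 + 3*√1586)*(1/39199) = 21698/1144101213 + 3*√1586/39199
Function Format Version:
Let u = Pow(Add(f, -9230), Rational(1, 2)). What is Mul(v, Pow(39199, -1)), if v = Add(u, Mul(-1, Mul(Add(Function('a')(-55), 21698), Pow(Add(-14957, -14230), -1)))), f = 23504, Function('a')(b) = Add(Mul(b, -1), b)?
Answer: Add(Rational(21698, 1144101213), Mul(Rational(3, 39199), Pow(1586, Rational(1, 2)))) ≈ 0.0030668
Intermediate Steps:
Function('a')(b) = 0 (Function('a')(b) = Add(Mul(-1, b), b) = 0)
u = Mul(3, Pow(1586, Rational(1, 2))) (u = Pow(Add(23504, -9230), Rational(1, 2)) = Pow(14274, Rational(1, 2)) = Mul(3, Pow(1586, Rational(1, 2))) ≈ 119.47)
v = Add(Rational(21698, 29187), Mul(3, Pow(1586, Rational(1, 2)))) (v = Add(Mul(3, Pow(1586, Rational(1, 2))), Mul(-1, Mul(Add(0, 21698), Pow(Add(-14957, -14230), -1)))) = Add(Mul(3, Pow(1586, Rational(1, 2))), Mul(-1, Mul(21698, Pow(-29187, -1)))) = Add(Mul(3, Pow(1586, Rational(1, 2))), Mul(-1, Mul(21698, Rational(-1, 29187)))) = Add(Mul(3, Pow(1586, Rational(1, 2))), Mul(-1, Rational(-21698, 29187))) = Add(Mul(3, Pow(1586, Rational(1, 2))), Rational(21698, 29187)) = Add(Rational(21698, 29187), Mul(3, Pow(1586, Rational(1, 2)))) ≈ 120.22)
Mul(v, Pow(39199, -1)) = Mul(Add(Rational(21698, 29187), Mul(3, Pow(1586, Rational(1, 2)))), Pow(39199, -1)) = Mul(Add(Rational(21698, 29187), Mul(3, Pow(1586, Rational(1, 2)))), Rational(1, 39199)) = Add(Rational(21698, 1144101213), Mul(Rational(3, 39199), Pow(1586, Rational(1, 2))))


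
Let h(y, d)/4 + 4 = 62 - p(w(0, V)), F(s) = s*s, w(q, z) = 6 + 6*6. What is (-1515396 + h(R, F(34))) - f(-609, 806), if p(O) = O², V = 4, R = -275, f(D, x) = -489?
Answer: -1521731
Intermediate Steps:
w(q, z) = 42 (w(q, z) = 6 + 36 = 42)
F(s) = s²
h(y, d) = -6824 (h(y, d) = -16 + 4*(62 - 1*42²) = -16 + 4*(62 - 1*1764) = -16 + 4*(62 - 1764) = -16 + 4*(-1702) = -16 - 6808 = -6824)
(-1515396 + h(R, F(34))) - f(-609, 806) = (-1515396 - 6824) - 1*(-489) = -1522220 + 489 = -1521731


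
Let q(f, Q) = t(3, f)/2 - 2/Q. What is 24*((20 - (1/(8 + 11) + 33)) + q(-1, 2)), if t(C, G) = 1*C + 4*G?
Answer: -6636/19 ≈ -349.26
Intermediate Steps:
t(C, G) = C + 4*G
q(f, Q) = 3/2 - 2/Q + 2*f (q(f, Q) = (3 + 4*f)/2 - 2/Q = (3 + 4*f)*(1/2) - 2/Q = (3/2 + 2*f) - 2/Q = 3/2 - 2/Q + 2*f)
24*((20 - (1/(8 + 11) + 33)) + q(-1, 2)) = 24*((20 - (1/(8 + 11) + 33)) + (3/2 - 2/2 + 2*(-1))) = 24*((20 - (1/19 + 33)) + (3/2 - 2*1/2 - 2)) = 24*((20 - (1/19 + 33)) + (3/2 - 1 - 2)) = 24*((20 - 1*628/19) - 3/2) = 24*((20 - 628/19) - 3/2) = 24*(-248/19 - 3/2) = 24*(-553/38) = -6636/19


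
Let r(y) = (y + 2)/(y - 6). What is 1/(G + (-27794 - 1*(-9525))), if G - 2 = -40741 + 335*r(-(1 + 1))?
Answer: -1/59008 ≈ -1.6947e-5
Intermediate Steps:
r(y) = (2 + y)/(-6 + y)
G = -40739 (G = 2 + (-40741 + 335*((2 - (1 + 1))/(-6 - (1 + 1)))) = 2 + (-40741 + 335*((2 - 1*2)/(-6 - 1*2))) = 2 + (-40741 + 335*((2 - 2)/(-6 - 2))) = 2 + (-40741 + 335*(0/(-8))) = 2 + (-40741 + 335*(-⅛*0)) = 2 + (-40741 + 335*0) = 2 + (-40741 + 0) = 2 - 40741 = -40739)
1/(G + (-27794 - 1*(-9525))) = 1/(-40739 + (-27794 - 1*(-9525))) = 1/(-40739 + (-27794 + 9525)) = 1/(-40739 - 18269) = 1/(-59008) = -1/59008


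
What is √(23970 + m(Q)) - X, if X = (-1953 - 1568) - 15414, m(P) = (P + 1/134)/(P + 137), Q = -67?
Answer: 18935 + √527225465935/4690 ≈ 19090.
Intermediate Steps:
m(P) = (1/134 + P)/(137 + P) (m(P) = (P + 1/134)/(137 + P) = (1/134 + P)/(137 + P))
X = -18935 (X = -3521 - 15414 = -18935)
√(23970 + m(Q)) - X = √(23970 + (1/134 - 67)/(137 - 67)) - 1*(-18935) = √(23970 - 8977/134/70) + 18935 = √(23970 + (1/70)*(-8977/134)) + 18935 = √(23970 - 8977/9380) + 18935 = √(224829623/9380) + 18935 = √527225465935/4690 + 18935 = 18935 + √527225465935/4690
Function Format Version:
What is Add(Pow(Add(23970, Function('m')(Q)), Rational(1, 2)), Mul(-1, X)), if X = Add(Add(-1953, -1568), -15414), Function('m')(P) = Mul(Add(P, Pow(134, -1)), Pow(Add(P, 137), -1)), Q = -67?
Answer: Add(18935, Mul(Rational(1, 4690), Pow(527225465935, Rational(1, 2)))) ≈ 19090.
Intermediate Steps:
Function('m')(P) = Mul(Pow(Add(137, P), -1), Add(Rational(1, 134), P)) (Function('m')(P) = Mul(Add(P, Rational(1, 134)), Pow(Add(137, P), -1)) = Mul(Add(Rational(1, 134), P), Pow(Add(137, P), -1)) = Mul(Pow(Add(137, P), -1), Add(Rational(1, 134), P)))
X = -18935 (X = Add(-3521, -15414) = -18935)
Add(Pow(Add(23970, Function('m')(Q)), Rational(1, 2)), Mul(-1, X)) = Add(Pow(Add(23970, Mul(Pow(Add(137, -67), -1), Add(Rational(1, 134), -67))), Rational(1, 2)), Mul(-1, -18935)) = Add(Pow(Add(23970, Mul(Pow(70, -1), Rational(-8977, 134))), Rational(1, 2)), 18935) = Add(Pow(Add(23970, Mul(Rational(1, 70), Rational(-8977, 134))), Rational(1, 2)), 18935) = Add(Pow(Add(23970, Rational(-8977, 9380)), Rational(1, 2)), 18935) = Add(Pow(Rational(224829623, 9380), Rational(1, 2)), 18935) = Add(Mul(Rational(1, 4690), Pow(527225465935, Rational(1, 2))), 18935) = Add(18935, Mul(Rational(1, 4690), Pow(527225465935, Rational(1, 2))))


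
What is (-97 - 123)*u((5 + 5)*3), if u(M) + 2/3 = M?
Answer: -19360/3 ≈ -6453.3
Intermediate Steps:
u(M) = -2/3 + M
(-97 - 123)*u((5 + 5)*3) = (-97 - 123)*(-2/3 + (5 + 5)*3) = -220*(-2/3 + 10*3) = -220*(-2/3 + 30) = -220*88/3 = -19360/3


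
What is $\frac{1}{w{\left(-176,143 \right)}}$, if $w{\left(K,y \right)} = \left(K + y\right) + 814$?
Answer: $\frac{1}{781} \approx 0.0012804$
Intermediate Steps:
$w{\left(K,y \right)} = 814 + K + y$
$\frac{1}{w{\left(-176,143 \right)}} = \frac{1}{814 - 176 + 143} = \frac{1}{781}$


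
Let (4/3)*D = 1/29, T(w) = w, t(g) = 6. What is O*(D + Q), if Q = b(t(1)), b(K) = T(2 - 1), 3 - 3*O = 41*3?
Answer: -1190/29 ≈ -41.034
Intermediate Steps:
O = -40 (O = 1 - 41*3/3 = 1 - 1/3*123 = 1 - 41 = -40)
b(K) = 1 (b(K) = 2 - 1 = 1)
Q = 1
D = 3/116 (D = (3/4)/29 = (3/4)*(1/29) = 3/116 ≈ 0.025862)
O*(D + Q) = -40*(3/116 + 1) = -40*119/116 = -1190/29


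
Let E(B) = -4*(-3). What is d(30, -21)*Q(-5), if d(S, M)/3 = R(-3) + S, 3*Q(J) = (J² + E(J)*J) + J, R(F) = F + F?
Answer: -960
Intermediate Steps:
E(B) = 12
R(F) = 2*F
Q(J) = J²/3 + 13*J/3 (Q(J) = ((J² + 12*J) + J)/3 = (J² + 13*J)/3 = J²/3 + 13*J/3)
d(S, M) = -18 + 3*S (d(S, M) = 3*(2*(-3) + S) = 3*(-6 + S) = -18 + 3*S)
d(30, -21)*Q(-5) = (-18 + 3*30)*((⅓)*(-5)*(13 - 5)) = (-18 + 90)*((⅓)*(-5)*8) = 72*(-40/3) = -960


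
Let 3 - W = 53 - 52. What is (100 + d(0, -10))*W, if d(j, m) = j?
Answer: 200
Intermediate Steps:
W = 2 (W = 3 - (53 - 52) = 3 - 1*1 = 3 - 1 = 2)
(100 + d(0, -10))*W = (100 + 0)*2 = 100*2 = 200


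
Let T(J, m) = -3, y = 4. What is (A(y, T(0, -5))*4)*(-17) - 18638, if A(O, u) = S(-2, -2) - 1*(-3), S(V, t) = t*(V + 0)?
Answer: -19114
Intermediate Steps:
S(V, t) = V*t (S(V, t) = t*V = V*t)
A(O, u) = 7 (A(O, u) = -2*(-2) - 1*(-3) = 4 + 3 = 7)
(A(y, T(0, -5))*4)*(-17) - 18638 = (7*4)*(-17) - 18638 = 28*(-17) - 18638 = -476 - 18638 = -19114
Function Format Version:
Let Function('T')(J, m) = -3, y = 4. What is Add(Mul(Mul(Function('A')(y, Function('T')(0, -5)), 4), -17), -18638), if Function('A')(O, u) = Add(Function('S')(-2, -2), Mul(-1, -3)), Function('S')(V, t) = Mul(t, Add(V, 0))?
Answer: -19114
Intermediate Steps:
Function('S')(V, t) = Mul(V, t) (Function('S')(V, t) = Mul(t, V) = Mul(V, t))
Function('A')(O, u) = 7 (Function('A')(O, u) = Add(Mul(-2, -2), Mul(-1, -3)) = Add(4, 3) = 7)
Add(Mul(Mul(Function('A')(y, Function('T')(0, -5)), 4), -17), -18638) = Add(Mul(Mul(7, 4), -17), -18638) = Add(Mul(28, -17), -18638) = Add(-476, -18638) = -19114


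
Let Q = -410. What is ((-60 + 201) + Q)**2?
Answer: 72361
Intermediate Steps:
((-60 + 201) + Q)**2 = ((-60 + 201) - 410)**2 = (141 - 410)**2 = (-269)**2 = 72361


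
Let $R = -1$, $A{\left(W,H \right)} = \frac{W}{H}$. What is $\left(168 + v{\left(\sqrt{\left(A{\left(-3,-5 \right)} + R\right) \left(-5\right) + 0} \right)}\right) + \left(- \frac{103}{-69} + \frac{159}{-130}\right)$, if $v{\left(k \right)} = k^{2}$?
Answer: $\frac{1527319}{8970} \approx 170.27$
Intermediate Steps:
$\left(168 + v{\left(\sqrt{\left(A{\left(-3,-5 \right)} + R\right) \left(-5\right) + 0} \right)}\right) + \left(- \frac{103}{-69} + \frac{159}{-130}\right) = \left(168 + \left(\sqrt{\left(- \frac{3}{-5} - 1\right) \left(-5\right) + 0}\right)^{2}\right) + \left(- \frac{103}{-69} + \frac{159}{-130}\right) = \left(168 + \left(\sqrt{\left(\left(-3\right) \left(- \frac{1}{5}\right) - 1\right) \left(-5\right) + 0}\right)^{2}\right) + \left(\left(-103\right) \left(- \frac{1}{69}\right) + 159 \left(- \frac{1}{130}\right)\right) = \left(168 + \left(\sqrt{\left(\frac{3}{5} - 1\right) \left(-5\right) + 0}\right)^{2}\right) + \left(\frac{103}{69} - \frac{159}{130}\right) = \left(168 + \left(\sqrt{\left(- \frac{2}{5}\right) \left(-5\right) + 0}\right)^{2}\right) + \frac{2419}{8970} = \left(168 + \left(\sqrt{2 + 0}\right)^{2}\right) + \frac{2419}{8970} = \left(168 + \left(\sqrt{2}\right)^{2}\right) + \frac{2419}{8970} = \left(168 + 2\right) + \frac{2419}{8970} = 170 + \frac{2419}{8970} = \frac{1527319}{8970}$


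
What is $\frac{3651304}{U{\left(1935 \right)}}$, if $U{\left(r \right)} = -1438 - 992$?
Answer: $- \frac{1825652}{1215} \approx -1502.6$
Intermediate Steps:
$U{\left(r \right)} = -2430$
$\frac{3651304}{U{\left(1935 \right)}} = \frac{3651304}{-2430} = 3651304 \left(- \frac{1}{2430}\right) = - \frac{1825652}{1215}$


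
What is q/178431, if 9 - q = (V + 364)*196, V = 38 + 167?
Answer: -111515/178431 ≈ -0.62498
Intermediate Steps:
V = 205
q = -111515 (q = 9 - (205 + 364)*196 = 9 - 569*196 = 9 - 1*111524 = 9 - 111524 = -111515)
q/178431 = -111515/178431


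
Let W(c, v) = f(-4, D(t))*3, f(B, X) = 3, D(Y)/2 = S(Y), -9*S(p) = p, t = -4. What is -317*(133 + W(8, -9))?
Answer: -45014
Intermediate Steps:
S(p) = -p/9
D(Y) = -2*Y/9 (D(Y) = 2*(-Y/9) = -2*Y/9)
W(c, v) = 9 (W(c, v) = 3*3 = 9)
-317*(133 + W(8, -9)) = -317*(133 + 9) = -317*142 = -45014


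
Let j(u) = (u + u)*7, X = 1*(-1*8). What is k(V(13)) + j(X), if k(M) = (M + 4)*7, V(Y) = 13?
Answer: 7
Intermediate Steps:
X = -8 (X = 1*(-8) = -8)
j(u) = 14*u (j(u) = (2*u)*7 = 14*u)
k(M) = 28 + 7*M (k(M) = (4 + M)*7 = 28 + 7*M)
k(V(13)) + j(X) = (28 + 7*13) + 14*(-8) = (28 + 91) - 112 = 119 - 112 = 7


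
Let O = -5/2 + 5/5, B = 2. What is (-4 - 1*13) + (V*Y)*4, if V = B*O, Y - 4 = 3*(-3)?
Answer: 43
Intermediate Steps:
Y = -5 (Y = 4 + 3*(-3) = 4 - 9 = -5)
O = -3/2 (O = -5*½ + 5*(⅕) = -5/2 + 1 = -3/2 ≈ -1.5000)
V = -3 (V = 2*(-3/2) = -3)
(-4 - 1*13) + (V*Y)*4 = (-4 - 1*13) - 3*(-5)*4 = (-4 - 13) + 15*4 = -17 + 60 = 43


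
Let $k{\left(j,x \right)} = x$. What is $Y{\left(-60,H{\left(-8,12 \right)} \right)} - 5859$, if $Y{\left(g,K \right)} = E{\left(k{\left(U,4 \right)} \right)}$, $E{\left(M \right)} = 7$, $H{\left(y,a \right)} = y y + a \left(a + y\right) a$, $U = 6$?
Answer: $-5852$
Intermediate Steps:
$H{\left(y,a \right)} = y^{2} + a^{2} \left(a + y\right)$
$Y{\left(g,K \right)} = 7$
$Y{\left(-60,H{\left(-8,12 \right)} \right)} - 5859 = 7 - 5859 = -5852$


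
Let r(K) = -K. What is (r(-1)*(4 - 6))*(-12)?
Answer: 24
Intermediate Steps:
(r(-1)*(4 - 6))*(-12) = ((-1*(-1))*(4 - 6))*(-12) = (1*(-2))*(-12) = -2*(-12) = 24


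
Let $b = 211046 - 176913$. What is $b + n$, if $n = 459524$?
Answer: $493657$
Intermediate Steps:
$b = 34133$ ($b = 211046 - 176913 = 34133$)
$b + n = 34133 + 459524 = 493657$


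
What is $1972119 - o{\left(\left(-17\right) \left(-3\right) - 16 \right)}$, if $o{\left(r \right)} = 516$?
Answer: $1971603$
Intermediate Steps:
$1972119 - o{\left(\left(-17\right) \left(-3\right) - 16 \right)} = 1972119 - 516 = 1971603$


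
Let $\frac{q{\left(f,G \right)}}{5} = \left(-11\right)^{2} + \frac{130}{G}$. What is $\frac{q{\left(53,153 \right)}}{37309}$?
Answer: $\frac{93215}{5708277} \approx 0.01633$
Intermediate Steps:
$q{\left(f,G \right)} = 605 + \frac{650}{G}$ ($q{\left(f,G \right)} = 5 \left(\left(-11\right)^{2} + \frac{130}{G}\right) = 5 \left(121 + \frac{130}{G}\right) = 605 + \frac{650}{G}$)
$\frac{q{\left(53,153 \right)}}{37309} = \frac{605 + \frac{650}{153}}{37309} = \left(605 + 650 \cdot \frac{1}{153}\right) \frac{1}{37309} = \left(605 + \frac{650}{153}\right) \frac{1}{37309} = \frac{93215}{153} \cdot \frac{1}{37309} = \frac{93215}{5708277}$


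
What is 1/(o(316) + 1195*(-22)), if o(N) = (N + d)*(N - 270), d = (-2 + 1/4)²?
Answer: -8/92905 ≈ -8.6110e-5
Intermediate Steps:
d = 49/16 (d = (-2 + ¼)² = (-7/4)² = 49/16 ≈ 3.0625)
o(N) = (-270 + N)*(49/16 + N) (o(N) = (N + 49/16)*(N - 270) = (49/16 + N)*(-270 + N) = (-270 + N)*(49/16 + N))
1/(o(316) + 1195*(-22)) = 1/((-6615/8 + 316² - 4271/16*316) + 1195*(-22)) = 1/((-6615/8 + 99856 - 337409/4) - 26290) = 1/(117415/8 - 26290) = 1/(-92905/8) = -8/92905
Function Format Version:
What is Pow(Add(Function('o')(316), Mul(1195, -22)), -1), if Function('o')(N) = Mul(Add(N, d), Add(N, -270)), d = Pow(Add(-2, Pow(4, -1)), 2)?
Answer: Rational(-8, 92905) ≈ -8.6110e-5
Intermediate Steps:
d = Rational(49, 16) (d = Pow(Add(-2, Rational(1, 4)), 2) = Pow(Rational(-7, 4), 2) = Rational(49, 16) ≈ 3.0625)
Function('o')(N) = Mul(Add(-270, N), Add(Rational(49, 16), N)) (Function('o')(N) = Mul(Add(N, Rational(49, 16)), Add(N, -270)) = Mul(Add(Rational(49, 16), N), Add(-270, N)) = Mul(Add(-270, N), Add(Rational(49, 16), N)))
Pow(Add(Function('o')(316), Mul(1195, -22)), -1) = Pow(Add(Add(Rational(-6615, 8), Pow(316, 2), Mul(Rational(-4271, 16), 316)), Mul(1195, -22)), -1) = Pow(Add(Add(Rational(-6615, 8), 99856, Rational(-337409, 4)), -26290), -1) = Pow(Add(Rational(117415, 8), -26290), -1) = Pow(Rational(-92905, 8), -1) = Rational(-8, 92905)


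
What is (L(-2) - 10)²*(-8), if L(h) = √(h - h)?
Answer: -800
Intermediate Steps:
L(h) = 0 (L(h) = √0 = 0)
(L(-2) - 10)²*(-8) = (0 - 10)²*(-8) = (-10)²*(-8) = 100*(-8) = -800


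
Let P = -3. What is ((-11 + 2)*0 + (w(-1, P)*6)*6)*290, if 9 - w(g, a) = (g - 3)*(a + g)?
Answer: -73080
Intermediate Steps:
w(g, a) = 9 - (-3 + g)*(a + g) (w(g, a) = 9 - (g - 3)*(a + g) = 9 - (-3 + g)*(a + g))
((-11 + 2)*0 + (w(-1, P)*6)*6)*290 = ((-11 + 2)*0 + ((9 - 1*(-1)**2 + 3*(-3) + 3*(-1) - 1*(-3)*(-1))*6)*6)*290 = (-9*0 + ((9 - 1*1 - 9 - 3 - 3)*6)*6)*290 = (0 + ((9 - 1 - 9 - 3 - 3)*6)*6)*290 = (0 - 7*6*6)*290 = (0 - 42*6)*290 = (0 - 252)*290 = -252*290 = -73080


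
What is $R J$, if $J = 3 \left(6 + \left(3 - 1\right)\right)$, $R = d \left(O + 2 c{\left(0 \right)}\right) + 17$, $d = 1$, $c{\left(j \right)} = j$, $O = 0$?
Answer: $408$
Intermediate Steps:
$R = 17$ ($R = 1 \left(0 + 2 \cdot 0\right) + 17 = 1 \left(0 + 0\right) + 17 = 1 \cdot 0 + 17 = 0 + 17 = 17$)
$J = 24$ ($J = 3 \left(6 + 2\right) = 3 \cdot 8 = 24$)
$R J = 17 \cdot 24 = 408$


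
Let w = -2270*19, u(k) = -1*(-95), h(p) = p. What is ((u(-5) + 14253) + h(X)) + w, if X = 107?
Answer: -28675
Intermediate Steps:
u(k) = 95
w = -43130
((u(-5) + 14253) + h(X)) + w = ((95 + 14253) + 107) - 43130 = (14348 + 107) - 43130 = 14455 - 43130 = -28675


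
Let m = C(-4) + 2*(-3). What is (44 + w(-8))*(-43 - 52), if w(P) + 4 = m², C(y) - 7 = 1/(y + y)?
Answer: -247855/64 ≈ -3872.7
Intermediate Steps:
C(y) = 7 + 1/(2*y) (C(y) = 7 + 1/(y + y) = 7 + 1/(2*y))
m = 7/8 (m = (7 + (½)/(-4)) + 2*(-3) = (7 + (½)*(-¼)) - 6 = (7 - ⅛) - 6 = 55/8 - 6 = 7/8 ≈ 0.87500)
w(P) = -207/64 (w(P) = -4 + (7/8)² = -4 + 49/64 = -207/64)
(44 + w(-8))*(-43 - 52) = (44 - 207/64)*(-43 - 52) = (2609/64)*(-95) = -247855/64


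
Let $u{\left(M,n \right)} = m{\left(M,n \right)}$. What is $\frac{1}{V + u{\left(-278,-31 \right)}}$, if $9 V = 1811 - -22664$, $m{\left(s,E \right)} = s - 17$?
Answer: $\frac{9}{21820} \approx 0.00041247$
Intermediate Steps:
$m{\left(s,E \right)} = -17 + s$
$u{\left(M,n \right)} = -17 + M$
$V = \frac{24475}{9}$ ($V = \frac{1811 - -22664}{9} = \frac{1811 + 22664}{9} = \frac{1}{9} \cdot 24475 = \frac{24475}{9} \approx 2719.4$)
$\frac{1}{V + u{\left(-278,-31 \right)}} = \frac{1}{\frac{24475}{9} - 295} = \frac{1}{\frac{21820}{9}} = \frac{9}{21820}$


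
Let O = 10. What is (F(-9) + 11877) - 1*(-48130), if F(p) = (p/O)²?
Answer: 6000781/100 ≈ 60008.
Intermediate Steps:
F(p) = p²/100 (F(p) = (p/10)² = p²/100)
(F(-9) + 11877) - 1*(-48130) = ((1/100)*(-9)² + 11877) - 1*(-48130) = ((1/100)*81 + 11877) + 48130 = (81/100 + 11877) + 48130 = 1187781/100 + 48130 = 6000781/100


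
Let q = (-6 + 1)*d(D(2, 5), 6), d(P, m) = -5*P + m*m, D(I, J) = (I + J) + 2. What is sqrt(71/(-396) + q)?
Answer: sqrt(195239)/66 ≈ 6.6948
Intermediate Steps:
D(I, J) = 2 + I + J
d(P, m) = m**2 - 5*P (d(P, m) = -5*P + m**2 = m**2 - 5*P)
q = 45 (q = (-6 + 1)*(6**2 - 5*(2 + 2 + 5)) = -5*(36 - 5*9) = -5*(36 - 45) = -5*(-9) = 45)
sqrt(71/(-396) + q) = sqrt(71/(-396) + 45) = sqrt(71*(-1/396) + 45) = sqrt(-71/396 + 45) = sqrt(17749/396) = sqrt(195239)/66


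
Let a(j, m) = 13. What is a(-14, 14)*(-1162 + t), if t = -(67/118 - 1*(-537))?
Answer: -2607137/118 ≈ -22094.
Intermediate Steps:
t = -63433/118 (t = -(67*(1/118) + 537) = -(67/118 + 537) = -1*63433/118 = -63433/118 ≈ -537.57)
a(-14, 14)*(-1162 + t) = 13*(-1162 - 63433/118) = 13*(-200549/118) = -2607137/118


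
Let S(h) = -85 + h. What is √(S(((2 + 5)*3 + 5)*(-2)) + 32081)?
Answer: 22*√66 ≈ 178.73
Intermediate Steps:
√(S(((2 + 5)*3 + 5)*(-2)) + 32081) = √((-85 + ((2 + 5)*3 + 5)*(-2)) + 32081) = √((-85 + (7*3 + 5)*(-2)) + 32081) = √((-85 + (21 + 5)*(-2)) + 32081) = √((-85 + 26*(-2)) + 32081) = √((-85 - 52) + 32081) = √(-137 + 32081) = √31944 = 22*√66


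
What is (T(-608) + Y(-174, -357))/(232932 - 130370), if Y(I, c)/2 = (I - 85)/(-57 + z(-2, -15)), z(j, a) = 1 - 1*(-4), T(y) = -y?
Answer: 16067/2666612 ≈ 0.0060252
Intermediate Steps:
z(j, a) = 5 (z(j, a) = 1 + 4 = 5)
Y(I, c) = 85/26 - I/26 (Y(I, c) = 2*((I - 85)/(-57 + 5)) = 2*((-85 + I)/(-52)) = 2*((-85 + I)*(-1/52)) = 2*(85/52 - I/52) = 85/26 - I/26)
(T(-608) + Y(-174, -357))/(232932 - 130370) = (-1*(-608) + (85/26 - 1/26*(-174)))/(232932 - 130370) = (608 + (85/26 + 87/13))/102562 = (608 + 259/26)*(1/102562) = (16067/26)*(1/102562) = 16067/2666612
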